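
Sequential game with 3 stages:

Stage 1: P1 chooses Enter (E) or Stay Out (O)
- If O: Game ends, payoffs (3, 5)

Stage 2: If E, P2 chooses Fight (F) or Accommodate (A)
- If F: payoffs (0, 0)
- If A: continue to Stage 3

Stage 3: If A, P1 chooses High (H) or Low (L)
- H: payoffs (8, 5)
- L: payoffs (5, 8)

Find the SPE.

SPE: (E, A, H); Outcome (8, 5)

Work:
Stage 3: P1 chooses H (8 vs 5)
Stage 2: P2: F->0, A->5 (anticipating H). Choose A
Stage 1: P1: O->3, E->8 (anticipating A, H). Choose E
SPE path: E -> A -> H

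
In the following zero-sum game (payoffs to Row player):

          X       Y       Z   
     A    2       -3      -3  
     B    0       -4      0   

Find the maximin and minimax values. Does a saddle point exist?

Maximin = -3, Minimax = -3, Saddle: True

Work:
Row minimums: [-3, -4] → maximin = -3
Column maximums: [2, -3, 0] → minimax = -3
Saddle point exists! Game value = -3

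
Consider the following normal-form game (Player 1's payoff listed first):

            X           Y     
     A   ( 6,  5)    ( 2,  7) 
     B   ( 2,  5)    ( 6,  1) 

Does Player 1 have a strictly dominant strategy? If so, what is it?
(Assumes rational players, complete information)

No strictly dominant strategy exists for Player 1

Work:
A strategy strictly dominates another if it gives a strictly higher payoff against every opponent action. Compare each pair of P1's strategies column-by-column:
  A vs B: [6 vs 2, 2 vs 6] → A does not strictly dominate B (column Y: 2 ≤ 6)
  B vs A: [2 vs 6, 6 vs 2] → B does not strictly dominate A (column X: 2 ≤ 6)
No single strategy strictly dominates all others → no strictly dominant strategy.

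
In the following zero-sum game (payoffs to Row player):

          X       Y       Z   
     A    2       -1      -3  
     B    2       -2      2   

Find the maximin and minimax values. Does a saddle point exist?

Maximin = -2, Minimax = -1, Saddle: False

Work:
Row minimums: [-3, -2] → maximin = -2
Column maximums: [2, -1, 2] → minimax = -1
No saddle point (maximin ≠ minimax). Mixed strategy needed.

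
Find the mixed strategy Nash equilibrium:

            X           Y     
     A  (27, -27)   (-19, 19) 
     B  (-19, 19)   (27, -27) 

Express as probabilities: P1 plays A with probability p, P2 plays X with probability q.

p = 0.5, q = 0.5

Work:
Find probabilities that make opponent indifferent:
P2 chooses q to make P1 indifferent between A and B
P1 chooses p to make P2 indifferent between X and Y
Mixed NE: P1 plays (A: 0.5, B: 0.5), P2 plays (X: 0.5, Y: 0.5)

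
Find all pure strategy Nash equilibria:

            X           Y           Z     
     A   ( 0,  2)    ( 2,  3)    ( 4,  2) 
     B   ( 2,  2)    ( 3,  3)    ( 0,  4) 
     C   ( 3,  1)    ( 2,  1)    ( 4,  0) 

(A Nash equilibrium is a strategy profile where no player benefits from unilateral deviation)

Nash equilibrium: (C, X)

Work:
Best responses:
  P1 vs X: payoffs [0, 2, 3] → best response C (payoff 3)
  P1 vs Y: payoffs [2, 3, 2] → best response B (payoff 3)
  P1 vs Z: payoffs [4, 0, 4] → best response A/C (payoff 4)
  P2 vs A: payoffs [2, 3, 2] → best response Y (payoff 3)
  P2 vs B: payoffs [2, 3, 4] → best response Z (payoff 4)
  P2 vs C: payoffs [1, 1, 0] → best response X/Y (payoff 1)
Mutual best responses: (C,X) → Nash equilibria.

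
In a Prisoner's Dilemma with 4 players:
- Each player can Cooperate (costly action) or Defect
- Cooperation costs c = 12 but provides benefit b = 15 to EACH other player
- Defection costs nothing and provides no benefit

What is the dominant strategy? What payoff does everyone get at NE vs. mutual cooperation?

Dominant: Defect; NE payoff = 0; Coop payoff = 33

Work:
Defect dominates (saves cost c = 12, benefit to others is external)
NE: All defect → everyone gets 0
If all cooperate: each receives (3)×15 - 12 = 33
Social dilemma: 33 > 0 but NE gives 0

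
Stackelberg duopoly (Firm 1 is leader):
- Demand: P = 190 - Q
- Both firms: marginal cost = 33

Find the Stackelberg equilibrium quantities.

q₁* (leader) = 78.5, q₂* (follower) = 39.25

Work:
Follower's reaction: q₂ = (a - c - q₁)/2
Leader substitutes: π₁ = q₁·(a - q₁ - (a-c-q₁)/2 - c)
FOC: q₁* = (190 - 33)/2 = 78.50
Then: q₂* = (190 - 33 - 78.5)/2 = 39.25
Leader has first-mover advantage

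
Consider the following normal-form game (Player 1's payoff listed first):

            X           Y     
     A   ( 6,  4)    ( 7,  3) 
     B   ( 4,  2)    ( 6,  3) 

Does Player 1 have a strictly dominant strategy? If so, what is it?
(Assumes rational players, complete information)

Yes, Player 1's strictly dominant strategy is A

Work:
A strategy strictly dominates another if it gives a strictly higher payoff against every opponent action. Compare each pair of P1's strategies column-by-column:
  A vs B: [6 vs 4, 7 vs 6] → A strictly dominates B
  B vs A: [4 vs 6, 6 vs 7] → B does not strictly dominate A (column X: 4 ≤ 6)
A strictly dominates every other strategy → strictly dominant.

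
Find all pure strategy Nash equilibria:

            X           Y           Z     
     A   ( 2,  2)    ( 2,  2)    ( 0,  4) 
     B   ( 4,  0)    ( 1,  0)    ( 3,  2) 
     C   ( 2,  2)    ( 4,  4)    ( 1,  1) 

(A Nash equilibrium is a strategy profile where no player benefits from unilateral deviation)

Nash equilibrium: (B, Z), (C, Y)

Work:
Best responses:
  P1 vs X: payoffs [2, 4, 2] → best response B (payoff 4)
  P1 vs Y: payoffs [2, 1, 4] → best response C (payoff 4)
  P1 vs Z: payoffs [0, 3, 1] → best response B (payoff 3)
  P2 vs A: payoffs [2, 2, 4] → best response Z (payoff 4)
  P2 vs B: payoffs [0, 0, 2] → best response Z (payoff 2)
  P2 vs C: payoffs [2, 4, 1] → best response Y (payoff 4)
Mutual best responses: (B,Z), (C,Y) → Nash equilibria.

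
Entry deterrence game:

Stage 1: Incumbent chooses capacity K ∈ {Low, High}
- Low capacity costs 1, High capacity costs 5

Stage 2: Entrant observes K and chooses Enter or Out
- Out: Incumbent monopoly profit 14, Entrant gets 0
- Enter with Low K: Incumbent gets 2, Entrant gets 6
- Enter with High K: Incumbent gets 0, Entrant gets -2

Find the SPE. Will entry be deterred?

SPE: (High, Enter|Low, Out|High); Entry deterred. Incumbent net profit = 9

Work:
After Low K: Entrant enters (6 > 0)
After High K: Entrant stays out (-2 < 0)
Incumbent: Low → 2−1=1, High → 14−5=9
Incumbent chooses High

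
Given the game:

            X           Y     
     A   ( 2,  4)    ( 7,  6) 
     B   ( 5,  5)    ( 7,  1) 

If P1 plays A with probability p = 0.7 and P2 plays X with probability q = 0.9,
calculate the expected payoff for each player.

E[P1] = 3.31, E[P2] = 4.32

Work:
E[P1] = p·q·π₁(A,X) + p·(1-q)·π₁(A,Y) + (1-p)·q·π₁(B,X) + (1-p)·(1-q)·π₁(B,Y)
= 0.7·0.9·2 + 0.7·0.1·7 + 0.3·0.9·5 + 0.3·0.1·7
= 3.31

E[P2] = 4.32 (similar calculation)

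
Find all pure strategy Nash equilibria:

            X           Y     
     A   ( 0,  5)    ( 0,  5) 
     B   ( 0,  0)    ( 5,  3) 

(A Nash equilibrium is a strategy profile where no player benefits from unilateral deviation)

Nash equilibrium: (A, X), (B, Y)

Work:
Best responses:
  P1 vs X: payoffs [0, 0] → best response A/B (payoff 0)
  P1 vs Y: payoffs [0, 5] → best response B (payoff 5)
  P2 vs A: payoffs [5, 5] → best response X/Y (payoff 5)
  P2 vs B: payoffs [0, 3] → best response Y (payoff 3)
Mutual best responses: (A,X), (B,Y) → Nash equilibria.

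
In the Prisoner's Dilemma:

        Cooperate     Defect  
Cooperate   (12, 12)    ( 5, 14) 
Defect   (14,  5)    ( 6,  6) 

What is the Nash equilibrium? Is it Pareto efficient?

(Defect, Defect) is NE; not Pareto efficient

Work:
Defect dominates Cooperate for both players:
If P2 cooperates: Defect (14) > Cooperate (12)
If P2 defects: Defect (6) > Cooperate (5)
NE: (Defect, Defect) with payoff (6, 6)
But (Cooperate, Cooperate) = (12, 12) Pareto dominates (6, 6)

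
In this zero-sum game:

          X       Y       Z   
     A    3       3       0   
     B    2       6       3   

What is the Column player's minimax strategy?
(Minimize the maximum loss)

Column should play X or Z (all achieve the minimum), value = 3

Work:
Column player minimizes Row's maximum payoff:
Column X: max payoff to Row = 3
Column Y: max payoff to Row = 6
Column Z: max payoff to Row = 3
Minimum is 3, achieved by columns X, Z (tied).
Each of X or Z is a minimax strategy.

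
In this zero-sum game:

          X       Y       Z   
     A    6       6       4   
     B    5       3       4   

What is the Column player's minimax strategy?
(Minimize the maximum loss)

Column should play Z, value = 4

Work:
Column player minimizes Row's maximum payoff:
Column X: max payoff to Row = 6
Column Y: max payoff to Row = 6
Column Z: max payoff to Row = 4
Minimum is 4, achieved by column Z.
Minimax strategy: Z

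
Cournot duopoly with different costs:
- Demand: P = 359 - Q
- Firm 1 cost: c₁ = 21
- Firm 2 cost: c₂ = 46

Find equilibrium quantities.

q₁* = 121.0, q₂* = 96.0

Work:
Reaction: q₁ = (359 - 21 - q₂)/2
Reaction: q₂ = (359 - 46 - q₁)/2
Solve simultaneously:
q₁* = (359 - 2×21 + 46)/3 = 121.0
q₂* = (359 - 2×46 + 21)/3 = 96.0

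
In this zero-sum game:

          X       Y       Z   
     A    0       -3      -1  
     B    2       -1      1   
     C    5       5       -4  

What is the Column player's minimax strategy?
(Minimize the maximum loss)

Column should play Z, value = 1

Work:
Column player minimizes Row's maximum payoff:
Column X: max payoff to Row = 5
Column Y: max payoff to Row = 5
Column Z: max payoff to Row = 1
Minimum is 1, achieved by column Z.
Minimax strategy: Z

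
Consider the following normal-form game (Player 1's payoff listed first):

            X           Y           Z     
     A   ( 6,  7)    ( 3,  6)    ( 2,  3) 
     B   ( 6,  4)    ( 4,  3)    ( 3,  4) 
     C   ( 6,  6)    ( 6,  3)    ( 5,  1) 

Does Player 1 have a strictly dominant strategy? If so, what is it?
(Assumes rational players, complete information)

No strictly dominant strategy exists for Player 1

Work:
A strategy strictly dominates another if it gives a strictly higher payoff against every opponent action. Compare each pair of P1's strategies column-by-column:
  A vs B: [6 vs 6, 3 vs 4, 2 vs 3] → A does not strictly dominate B (column X: 6 ≤ 6)
  A vs C: [6 vs 6, 3 vs 6, 2 vs 5] → A does not strictly dominate C (column X: 6 ≤ 6)
  B vs A: [6 vs 6, 4 vs 3, 3 vs 2] → B does not strictly dominate A (column X: 6 ≤ 6)
  B vs C: [6 vs 6, 4 vs 6, 3 vs 5] → B does not strictly dominate C (column X: 6 ≤ 6)
  C vs A: [6 vs 6, 6 vs 3, 5 vs 2] → C does not strictly dominate A (column X: 6 ≤ 6)
  C vs B: [6 vs 6, 6 vs 4, 5 vs 3] → C does not strictly dominate B (column X: 6 ≤ 6)
No single strategy strictly dominates all others → no strictly dominant strategy.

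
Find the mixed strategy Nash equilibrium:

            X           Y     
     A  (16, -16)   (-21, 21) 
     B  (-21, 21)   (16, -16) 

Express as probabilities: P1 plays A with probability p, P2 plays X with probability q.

p = 0.5, q = 0.5

Work:
Find probabilities that make opponent indifferent:
P2 chooses q to make P1 indifferent between A and B
P1 chooses p to make P2 indifferent between X and Y
Mixed NE: P1 plays (A: 0.5, B: 0.5), P2 plays (X: 0.5, Y: 0.5)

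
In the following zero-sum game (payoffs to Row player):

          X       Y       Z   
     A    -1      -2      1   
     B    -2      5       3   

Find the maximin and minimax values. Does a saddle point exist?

Maximin = -2, Minimax = -1, Saddle: False

Work:
Row minimums: [-2, -2] → maximin = -2
Column maximums: [-1, 5, 3] → minimax = -1
No saddle point (maximin ≠ minimax). Mixed strategy needed.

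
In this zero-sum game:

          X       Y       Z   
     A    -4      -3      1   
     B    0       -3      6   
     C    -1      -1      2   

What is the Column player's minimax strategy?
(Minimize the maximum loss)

Column should play Y, value = -1

Work:
Column player minimizes Row's maximum payoff:
Column X: max payoff to Row = 0
Column Y: max payoff to Row = -1
Column Z: max payoff to Row = 6
Minimum is -1, achieved by column Y.
Minimax strategy: Y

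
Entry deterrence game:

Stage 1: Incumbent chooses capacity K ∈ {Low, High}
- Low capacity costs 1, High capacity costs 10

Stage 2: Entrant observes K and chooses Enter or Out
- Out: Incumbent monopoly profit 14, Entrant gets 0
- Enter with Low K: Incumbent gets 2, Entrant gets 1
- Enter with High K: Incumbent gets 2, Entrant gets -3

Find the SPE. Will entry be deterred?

SPE: (High, Enter|Low, Out|High); Entry deterred. Incumbent net profit = 4

Work:
After Low K: Entrant enters (1 > 0)
After High K: Entrant stays out (-3 < 0)
Incumbent: Low → 2−1=1, High → 14−10=4
Incumbent chooses High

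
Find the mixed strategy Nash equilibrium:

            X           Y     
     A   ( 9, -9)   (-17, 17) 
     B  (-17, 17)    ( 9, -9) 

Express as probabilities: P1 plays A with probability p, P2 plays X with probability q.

p = 0.5, q = 0.5

Work:
Find probabilities that make opponent indifferent:
P2 chooses q to make P1 indifferent between A and B
P1 chooses p to make P2 indifferent between X and Y
Mixed NE: P1 plays (A: 0.5, B: 0.5), P2 plays (X: 0.5, Y: 0.5)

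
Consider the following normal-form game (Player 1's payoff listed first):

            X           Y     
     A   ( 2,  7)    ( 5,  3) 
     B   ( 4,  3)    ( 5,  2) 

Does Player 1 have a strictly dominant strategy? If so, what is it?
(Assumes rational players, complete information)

No strictly dominant strategy exists for Player 1

Work:
A strategy strictly dominates another if it gives a strictly higher payoff against every opponent action. Compare each pair of P1's strategies column-by-column:
  A vs B: [2 vs 4, 5 vs 5] → A does not strictly dominate B (column X: 2 ≤ 4)
  B vs A: [4 vs 2, 5 vs 5] → B does not strictly dominate A (column Y: 5 ≤ 5)
No single strategy strictly dominates all others → no strictly dominant strategy.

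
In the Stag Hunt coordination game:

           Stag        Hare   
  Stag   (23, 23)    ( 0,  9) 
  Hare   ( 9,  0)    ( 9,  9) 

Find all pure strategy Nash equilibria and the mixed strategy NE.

Pure NE: (Stag, Stag) and (Hare, Hare); Mixed NE: p = 0.3913, q = 0.3913

Work:
Check pure NE:
(Stag, Stag): (23, 23) - no unilateral deviation beneficial
(Hare, Hare): (9, 9) - no unilateral deviation beneficial
Mixed NE: P1 plays Stag with p = 0.3913, P2 plays Stag with q = 0.3913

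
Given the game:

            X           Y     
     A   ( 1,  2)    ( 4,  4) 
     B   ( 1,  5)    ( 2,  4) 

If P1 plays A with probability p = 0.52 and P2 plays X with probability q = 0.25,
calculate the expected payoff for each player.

E[P1] = 2.53, E[P2] = 3.86

Work:
E[P1] = p·q·π₁(A,X) + p·(1-q)·π₁(A,Y) + (1-p)·q·π₁(B,X) + (1-p)·(1-q)·π₁(B,Y)
= 0.52·0.25·1 + 0.52·0.75·4 + 0.48·0.25·1 + 0.48·0.75·2
= 2.53

E[P2] = 3.86 (similar calculation)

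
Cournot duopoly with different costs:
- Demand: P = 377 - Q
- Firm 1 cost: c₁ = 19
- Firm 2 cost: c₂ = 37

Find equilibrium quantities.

q₁* = 125.33, q₂* = 107.33

Work:
Reaction: q₁ = (377 - 19 - q₂)/2
Reaction: q₂ = (377 - 37 - q₁)/2
Solve simultaneously:
q₁* = (377 - 2×19 + 37)/3 = 125.33
q₂* = (377 - 2×37 + 19)/3 = 107.33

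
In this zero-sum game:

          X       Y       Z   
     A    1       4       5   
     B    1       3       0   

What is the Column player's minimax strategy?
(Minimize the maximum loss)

Column should play X, value = 1

Work:
Column player minimizes Row's maximum payoff:
Column X: max payoff to Row = 1
Column Y: max payoff to Row = 4
Column Z: max payoff to Row = 5
Minimum is 1, achieved by column X.
Minimax strategy: X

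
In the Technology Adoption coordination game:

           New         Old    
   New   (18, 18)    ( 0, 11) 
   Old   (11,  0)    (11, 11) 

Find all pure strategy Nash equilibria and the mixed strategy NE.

Pure NE: (New, New) and (Old, Old); Mixed NE: p = 0.6111, q = 0.6111

Work:
Check pure NE:
(New, New): (18, 18) - no unilateral deviation beneficial
(Old, Old): (11, 11) - no unilateral deviation beneficial
Mixed NE: P1 plays New with p = 0.6111, P2 plays New with q = 0.6111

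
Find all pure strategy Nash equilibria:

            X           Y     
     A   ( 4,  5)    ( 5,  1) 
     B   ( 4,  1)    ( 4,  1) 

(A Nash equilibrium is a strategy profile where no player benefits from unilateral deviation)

Nash equilibrium: (A, X), (B, X)

Work:
Best responses:
  P1 vs X: payoffs [4, 4] → best response A/B (payoff 4)
  P1 vs Y: payoffs [5, 4] → best response A (payoff 5)
  P2 vs A: payoffs [5, 1] → best response X (payoff 5)
  P2 vs B: payoffs [1, 1] → best response X/Y (payoff 1)
Mutual best responses: (A,X), (B,X) → Nash equilibria.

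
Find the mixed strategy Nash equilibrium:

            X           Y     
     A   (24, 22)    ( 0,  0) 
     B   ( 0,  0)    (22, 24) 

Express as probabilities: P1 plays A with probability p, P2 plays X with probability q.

p = 0.5217, q = 0.4783

Work:
Find probabilities that make opponent indifferent:
P2 chooses q to make P1 indifferent between A and B
P1 chooses p to make P2 indifferent between X and Y
Mixed NE: P1 plays (A: 0.5217, B: 0.4783), P2 plays (X: 0.4783, Y: 0.5217)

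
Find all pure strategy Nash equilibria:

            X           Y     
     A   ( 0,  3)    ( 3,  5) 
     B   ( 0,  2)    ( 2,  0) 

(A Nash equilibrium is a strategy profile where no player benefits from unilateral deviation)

Nash equilibrium: (A, Y), (B, X)

Work:
Best responses:
  P1 vs X: payoffs [0, 0] → best response A/B (payoff 0)
  P1 vs Y: payoffs [3, 2] → best response A (payoff 3)
  P2 vs A: payoffs [3, 5] → best response Y (payoff 5)
  P2 vs B: payoffs [2, 0] → best response X (payoff 2)
Mutual best responses: (A,Y), (B,X) → Nash equilibria.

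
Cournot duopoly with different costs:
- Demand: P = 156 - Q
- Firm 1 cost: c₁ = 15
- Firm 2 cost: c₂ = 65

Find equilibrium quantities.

q₁* = 63.67, q₂* = 13.67

Work:
Reaction: q₁ = (156 - 15 - q₂)/2
Reaction: q₂ = (156 - 65 - q₁)/2
Solve simultaneously:
q₁* = (156 - 2×15 + 65)/3 = 63.67
q₂* = (156 - 2×65 + 15)/3 = 13.67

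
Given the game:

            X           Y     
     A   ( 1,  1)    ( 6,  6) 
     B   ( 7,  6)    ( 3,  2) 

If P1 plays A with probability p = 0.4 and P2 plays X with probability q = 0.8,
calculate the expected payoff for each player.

E[P1] = 4.52, E[P2] = 3.92

Work:
E[P1] = p·q·π₁(A,X) + p·(1-q)·π₁(A,Y) + (1-p)·q·π₁(B,X) + (1-p)·(1-q)·π₁(B,Y)
= 0.4·0.8·1 + 0.4·0.2·6 + 0.6·0.8·7 + 0.6·0.2·3
= 4.52

E[P2] = 3.92 (similar calculation)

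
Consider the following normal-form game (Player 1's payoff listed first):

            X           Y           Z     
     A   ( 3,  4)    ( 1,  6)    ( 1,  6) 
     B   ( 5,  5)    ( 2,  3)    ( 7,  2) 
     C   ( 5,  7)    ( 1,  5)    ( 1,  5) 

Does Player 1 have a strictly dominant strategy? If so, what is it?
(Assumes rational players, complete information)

No strictly dominant strategy exists for Player 1

Work:
A strategy strictly dominates another if it gives a strictly higher payoff against every opponent action. Compare each pair of P1's strategies column-by-column:
  A vs B: [3 vs 5, 1 vs 2, 1 vs 7] → A does not strictly dominate B (column X: 3 ≤ 5)
  A vs C: [3 vs 5, 1 vs 1, 1 vs 1] → A does not strictly dominate C (column X: 3 ≤ 5)
  B vs A: [5 vs 3, 2 vs 1, 7 vs 1] → B strictly dominates A
  B vs C: [5 vs 5, 2 vs 1, 7 vs 1] → B does not strictly dominate C (column X: 5 ≤ 5)
  C vs A: [5 vs 3, 1 vs 1, 1 vs 1] → C does not strictly dominate A (column Y: 1 ≤ 1)
  C vs B: [5 vs 5, 1 vs 2, 1 vs 7] → C does not strictly dominate B (column X: 5 ≤ 5)
No single strategy strictly dominates all others → no strictly dominant strategy.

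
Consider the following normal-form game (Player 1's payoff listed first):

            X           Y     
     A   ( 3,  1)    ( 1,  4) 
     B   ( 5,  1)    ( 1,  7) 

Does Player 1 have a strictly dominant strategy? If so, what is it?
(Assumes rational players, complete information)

No strictly dominant strategy exists for Player 1

Work:
A strategy strictly dominates another if it gives a strictly higher payoff against every opponent action. Compare each pair of P1's strategies column-by-column:
  A vs B: [3 vs 5, 1 vs 1] → A does not strictly dominate B (column X: 3 ≤ 5)
  B vs A: [5 vs 3, 1 vs 1] → B does not strictly dominate A (column Y: 1 ≤ 1)
No single strategy strictly dominates all others → no strictly dominant strategy.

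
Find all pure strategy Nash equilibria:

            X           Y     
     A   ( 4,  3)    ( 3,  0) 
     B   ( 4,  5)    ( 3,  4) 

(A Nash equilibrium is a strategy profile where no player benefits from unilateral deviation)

Nash equilibrium: (A, X), (B, X)

Work:
Best responses:
  P1 vs X: payoffs [4, 4] → best response A/B (payoff 4)
  P1 vs Y: payoffs [3, 3] → best response A/B (payoff 3)
  P2 vs A: payoffs [3, 0] → best response X (payoff 3)
  P2 vs B: payoffs [5, 4] → best response X (payoff 5)
Mutual best responses: (A,X), (B,X) → Nash equilibria.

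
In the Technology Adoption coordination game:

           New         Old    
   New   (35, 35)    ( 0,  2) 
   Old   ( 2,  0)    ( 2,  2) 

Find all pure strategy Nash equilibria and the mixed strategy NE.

Pure NE: (New, New) and (Old, Old); Mixed NE: p = 0.0571, q = 0.0571

Work:
Check pure NE:
(New, New): (35, 35) - no unilateral deviation beneficial
(Old, Old): (2, 2) - no unilateral deviation beneficial
Mixed NE: P1 plays New with p = 0.0571, P2 plays New with q = 0.0571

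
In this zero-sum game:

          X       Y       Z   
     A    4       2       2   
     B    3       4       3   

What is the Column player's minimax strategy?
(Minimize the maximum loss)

Column should play Z, value = 3

Work:
Column player minimizes Row's maximum payoff:
Column X: max payoff to Row = 4
Column Y: max payoff to Row = 4
Column Z: max payoff to Row = 3
Minimum is 3, achieved by column Z.
Minimax strategy: Z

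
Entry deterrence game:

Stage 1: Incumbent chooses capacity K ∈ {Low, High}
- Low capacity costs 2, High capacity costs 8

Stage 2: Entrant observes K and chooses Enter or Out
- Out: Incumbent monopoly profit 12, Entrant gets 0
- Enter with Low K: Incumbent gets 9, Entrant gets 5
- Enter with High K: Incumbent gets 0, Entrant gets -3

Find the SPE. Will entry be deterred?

SPE: (Low, Enter|Low, Out|High); Entry not deterred. Incumbent net profit = 7, Entrant gets 5

Work:
After Low K: Entrant enters (5 > 0)
After High K: Entrant stays out (-3 < 0)
Incumbent: Low → 9−2=7, High → 12−8=4
Incumbent chooses Low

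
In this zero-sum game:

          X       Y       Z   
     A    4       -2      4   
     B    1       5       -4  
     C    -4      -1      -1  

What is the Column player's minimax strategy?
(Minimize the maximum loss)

Column should play X or Z (all achieve the minimum), value = 4

Work:
Column player minimizes Row's maximum payoff:
Column X: max payoff to Row = 4
Column Y: max payoff to Row = 5
Column Z: max payoff to Row = 4
Minimum is 4, achieved by columns X, Z (tied).
Each of X or Z is a minimax strategy.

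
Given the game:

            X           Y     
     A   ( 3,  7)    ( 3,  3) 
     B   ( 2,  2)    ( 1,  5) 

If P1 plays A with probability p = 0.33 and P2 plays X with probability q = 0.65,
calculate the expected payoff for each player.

E[P1] = 2.0955, E[P2] = 3.8915

Work:
E[P1] = p·q·π₁(A,X) + p·(1-q)·π₁(A,Y) + (1-p)·q·π₁(B,X) + (1-p)·(1-q)·π₁(B,Y)
= 0.33·0.65·3 + 0.33·0.35·3 + 0.67·0.65·2 + 0.67·0.35·1
= 2.0955

E[P2] = 3.8915 (similar calculation)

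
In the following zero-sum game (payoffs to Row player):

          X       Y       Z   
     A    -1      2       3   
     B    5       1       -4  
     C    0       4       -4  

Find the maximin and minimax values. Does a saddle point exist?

Maximin = -1, Minimax = 3, Saddle: False

Work:
Row minimums: [-1, -4, -4] → maximin = -1
Column maximums: [5, 4, 3] → minimax = 3
No saddle point (maximin ≠ minimax). Mixed strategy needed.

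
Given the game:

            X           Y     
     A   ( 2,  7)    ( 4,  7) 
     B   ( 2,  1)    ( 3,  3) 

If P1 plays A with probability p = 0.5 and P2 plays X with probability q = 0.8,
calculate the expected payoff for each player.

E[P1] = 2.3, E[P2] = 4.2

Work:
E[P1] = p·q·π₁(A,X) + p·(1-q)·π₁(A,Y) + (1-p)·q·π₁(B,X) + (1-p)·(1-q)·π₁(B,Y)
= 0.5·0.8·2 + 0.5·0.2·4 + 0.5·0.8·2 + 0.5·0.2·3
= 2.3

E[P2] = 4.2 (similar calculation)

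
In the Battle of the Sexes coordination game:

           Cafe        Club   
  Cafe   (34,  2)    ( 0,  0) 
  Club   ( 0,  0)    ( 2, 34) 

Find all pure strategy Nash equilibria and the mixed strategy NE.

Pure NE: (Cafe, Cafe) and (Club, Club); Mixed NE: p = 0.9444, q = 0.0556

Work:
Check pure NE:
(Cafe, Cafe): (34, 2) - no unilateral deviation beneficial
(Club, Club): (2, 34) - no unilateral deviation beneficial
Mixed NE: P1 plays Cafe with p = 0.9444, P2 plays Cafe with q = 0.0556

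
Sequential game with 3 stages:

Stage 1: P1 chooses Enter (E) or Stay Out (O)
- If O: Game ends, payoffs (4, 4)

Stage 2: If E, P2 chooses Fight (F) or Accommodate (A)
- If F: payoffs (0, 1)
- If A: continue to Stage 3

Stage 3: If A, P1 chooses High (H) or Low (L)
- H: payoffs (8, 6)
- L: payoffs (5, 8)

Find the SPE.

SPE: (E, A, H); Outcome (8, 6)

Work:
Stage 3: P1 chooses H (8 vs 5)
Stage 2: P2: F->1, A->6 (anticipating H). Choose A
Stage 1: P1: O->4, E->8 (anticipating A, H). Choose E
SPE path: E -> A -> H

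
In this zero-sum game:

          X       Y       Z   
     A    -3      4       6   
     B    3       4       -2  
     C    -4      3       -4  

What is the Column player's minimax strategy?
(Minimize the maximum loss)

Column should play X, value = 3

Work:
Column player minimizes Row's maximum payoff:
Column X: max payoff to Row = 3
Column Y: max payoff to Row = 4
Column Z: max payoff to Row = 6
Minimum is 3, achieved by column X.
Minimax strategy: X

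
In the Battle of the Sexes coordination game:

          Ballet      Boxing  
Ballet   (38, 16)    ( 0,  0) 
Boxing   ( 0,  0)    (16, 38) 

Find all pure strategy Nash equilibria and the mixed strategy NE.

Pure NE: (Ballet, Ballet) and (Boxing, Boxing); Mixed NE: p = 0.7037, q = 0.2963

Work:
Check pure NE:
(Ballet, Ballet): (38, 16) - no unilateral deviation beneficial
(Boxing, Boxing): (16, 38) - no unilateral deviation beneficial
Mixed NE: P1 plays Ballet with p = 0.7037, P2 plays Ballet with q = 0.2963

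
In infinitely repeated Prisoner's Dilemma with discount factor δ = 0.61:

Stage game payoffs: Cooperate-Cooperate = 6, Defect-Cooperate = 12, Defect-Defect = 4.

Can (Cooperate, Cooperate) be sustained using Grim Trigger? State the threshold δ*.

δ* = 0.75; since δ = 0.61 < 0.75, cooperation cannot be sustained

Work:
For Grim Trigger:
Cooperate forever: 6/(1-δ)
Defect then punished: 12 + 4·δ/(1-δ)
Need: 6/(1-δ) ≥ 12 + 4·δ/(1-δ)
Solving: δ ≥ (T-R)/(T-P) = (12-6)/(12-4) = 0.75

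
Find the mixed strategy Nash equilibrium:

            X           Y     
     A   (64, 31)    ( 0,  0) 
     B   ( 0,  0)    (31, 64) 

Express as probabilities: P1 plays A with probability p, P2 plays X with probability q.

p = 0.6737, q = 0.3263

Work:
Find probabilities that make opponent indifferent:
P2 chooses q to make P1 indifferent between A and B
P1 chooses p to make P2 indifferent between X and Y
Mixed NE: P1 plays (A: 0.6737, B: 0.3263), P2 plays (X: 0.3263, Y: 0.6737)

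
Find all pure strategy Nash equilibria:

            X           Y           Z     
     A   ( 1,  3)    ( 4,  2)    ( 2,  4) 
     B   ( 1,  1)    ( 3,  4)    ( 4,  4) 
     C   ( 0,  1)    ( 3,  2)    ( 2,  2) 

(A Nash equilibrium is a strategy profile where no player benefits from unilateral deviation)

Nash equilibrium: (B, Z)

Work:
Best responses:
  P1 vs X: payoffs [1, 1, 0] → best response A/B (payoff 1)
  P1 vs Y: payoffs [4, 3, 3] → best response A (payoff 4)
  P1 vs Z: payoffs [2, 4, 2] → best response B (payoff 4)
  P2 vs A: payoffs [3, 2, 4] → best response Z (payoff 4)
  P2 vs B: payoffs [1, 4, 4] → best response Y/Z (payoff 4)
  P2 vs C: payoffs [1, 2, 2] → best response Y/Z (payoff 2)
Mutual best responses: (B,Z) → Nash equilibria.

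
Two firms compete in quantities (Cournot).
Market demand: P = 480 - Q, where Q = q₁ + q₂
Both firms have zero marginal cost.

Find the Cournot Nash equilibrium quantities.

q₁* = q₂* = 160.0; P* = 160.0

Work:
Profit: π_i = P·q_i = (a - q_i - q_j)·q_i
FOC: ∂π_i/∂q_i = a - 2q_i - q_j = 0
Reaction function: q_i = (480 - q_j)/2
Symmetry: q* = 480/3 = 160.0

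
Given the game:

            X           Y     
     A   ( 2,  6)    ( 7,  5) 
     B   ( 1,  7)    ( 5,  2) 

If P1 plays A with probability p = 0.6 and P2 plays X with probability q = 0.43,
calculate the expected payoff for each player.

E[P1] = 4.222, E[P2] = 4.918

Work:
E[P1] = p·q·π₁(A,X) + p·(1-q)·π₁(A,Y) + (1-p)·q·π₁(B,X) + (1-p)·(1-q)·π₁(B,Y)
= 0.6·0.43·2 + 0.6·0.57·7 + 0.4·0.43·1 + 0.4·0.57·5
= 4.222

E[P2] = 4.918 (similar calculation)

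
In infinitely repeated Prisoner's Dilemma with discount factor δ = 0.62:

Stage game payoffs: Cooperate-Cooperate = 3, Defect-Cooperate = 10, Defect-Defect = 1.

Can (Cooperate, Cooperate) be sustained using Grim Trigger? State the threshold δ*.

δ* = 0.7778; since δ = 0.62 < 0.7778, cooperation cannot be sustained

Work:
For Grim Trigger:
Cooperate forever: 3/(1-δ)
Defect then punished: 10 + 1·δ/(1-δ)
Need: 3/(1-δ) ≥ 10 + 1·δ/(1-δ)
Solving: δ ≥ (T-R)/(T-P) = (10-3)/(10-1) = 0.7778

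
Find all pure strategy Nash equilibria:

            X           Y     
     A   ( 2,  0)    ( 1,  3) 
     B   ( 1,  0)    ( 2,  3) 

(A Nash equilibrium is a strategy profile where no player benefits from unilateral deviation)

Nash equilibrium: (B, Y)

Work:
Best responses:
  P1 vs X: payoffs [2, 1] → best response A (payoff 2)
  P1 vs Y: payoffs [1, 2] → best response B (payoff 2)
  P2 vs A: payoffs [0, 3] → best response Y (payoff 3)
  P2 vs B: payoffs [0, 3] → best response Y (payoff 3)
Mutual best responses: (B,Y) → Nash equilibria.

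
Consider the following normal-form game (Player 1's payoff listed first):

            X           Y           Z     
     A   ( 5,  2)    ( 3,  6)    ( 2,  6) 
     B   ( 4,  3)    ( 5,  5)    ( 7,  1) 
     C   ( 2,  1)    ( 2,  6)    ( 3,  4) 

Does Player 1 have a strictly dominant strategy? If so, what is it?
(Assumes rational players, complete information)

No strictly dominant strategy exists for Player 1

Work:
A strategy strictly dominates another if it gives a strictly higher payoff against every opponent action. Compare each pair of P1's strategies column-by-column:
  A vs B: [5 vs 4, 3 vs 5, 2 vs 7] → A does not strictly dominate B (column Y: 3 ≤ 5)
  A vs C: [5 vs 2, 3 vs 2, 2 vs 3] → A does not strictly dominate C (column Z: 2 ≤ 3)
  B vs A: [4 vs 5, 5 vs 3, 7 vs 2] → B does not strictly dominate A (column X: 4 ≤ 5)
  B vs C: [4 vs 2, 5 vs 2, 7 vs 3] → B strictly dominates C
  C vs A: [2 vs 5, 2 vs 3, 3 vs 2] → C does not strictly dominate A (column X: 2 ≤ 5)
  C vs B: [2 vs 4, 2 vs 5, 3 vs 7] → C does not strictly dominate B (column X: 2 ≤ 4)
No single strategy strictly dominates all others → no strictly dominant strategy.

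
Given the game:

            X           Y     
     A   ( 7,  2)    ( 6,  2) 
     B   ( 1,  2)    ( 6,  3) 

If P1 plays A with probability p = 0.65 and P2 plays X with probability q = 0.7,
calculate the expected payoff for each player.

E[P1] = 5.23, E[P2] = 2.105

Work:
E[P1] = p·q·π₁(A,X) + p·(1-q)·π₁(A,Y) + (1-p)·q·π₁(B,X) + (1-p)·(1-q)·π₁(B,Y)
= 0.65·0.7·7 + 0.65·0.3·6 + 0.35·0.7·1 + 0.35·0.3·6
= 5.23

E[P2] = 2.105 (similar calculation)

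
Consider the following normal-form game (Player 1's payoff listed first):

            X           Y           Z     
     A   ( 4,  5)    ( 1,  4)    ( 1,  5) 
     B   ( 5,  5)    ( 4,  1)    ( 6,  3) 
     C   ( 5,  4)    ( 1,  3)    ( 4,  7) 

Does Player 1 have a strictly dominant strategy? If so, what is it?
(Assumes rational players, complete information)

No strictly dominant strategy exists for Player 1

Work:
A strategy strictly dominates another if it gives a strictly higher payoff against every opponent action. Compare each pair of P1's strategies column-by-column:
  A vs B: [4 vs 5, 1 vs 4, 1 vs 6] → A does not strictly dominate B (column X: 4 ≤ 5)
  A vs C: [4 vs 5, 1 vs 1, 1 vs 4] → A does not strictly dominate C (column X: 4 ≤ 5)
  B vs A: [5 vs 4, 4 vs 1, 6 vs 1] → B strictly dominates A
  B vs C: [5 vs 5, 4 vs 1, 6 vs 4] → B does not strictly dominate C (column X: 5 ≤ 5)
  C vs A: [5 vs 4, 1 vs 1, 4 vs 1] → C does not strictly dominate A (column Y: 1 ≤ 1)
  C vs B: [5 vs 5, 1 vs 4, 4 vs 6] → C does not strictly dominate B (column X: 5 ≤ 5)
No single strategy strictly dominates all others → no strictly dominant strategy.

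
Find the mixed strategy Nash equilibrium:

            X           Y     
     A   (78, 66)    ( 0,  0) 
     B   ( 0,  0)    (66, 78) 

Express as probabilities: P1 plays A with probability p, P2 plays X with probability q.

p = 0.5417, q = 0.4583

Work:
Find probabilities that make opponent indifferent:
P2 chooses q to make P1 indifferent between A and B
P1 chooses p to make P2 indifferent between X and Y
Mixed NE: P1 plays (A: 0.5417, B: 0.4583), P2 plays (X: 0.4583, Y: 0.5417)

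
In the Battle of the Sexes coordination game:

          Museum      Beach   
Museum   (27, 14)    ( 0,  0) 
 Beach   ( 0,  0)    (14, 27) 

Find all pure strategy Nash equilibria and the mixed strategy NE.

Pure NE: (Museum, Museum) and (Beach, Beach); Mixed NE: p = 0.6585, q = 0.3415

Work:
Check pure NE:
(Museum, Museum): (27, 14) - no unilateral deviation beneficial
(Beach, Beach): (14, 27) - no unilateral deviation beneficial
Mixed NE: P1 plays Museum with p = 0.6585, P2 plays Museum with q = 0.3415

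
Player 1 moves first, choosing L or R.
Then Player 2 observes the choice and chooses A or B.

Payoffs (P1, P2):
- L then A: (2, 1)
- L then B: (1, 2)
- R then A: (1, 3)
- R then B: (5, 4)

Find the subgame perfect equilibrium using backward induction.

P1 plays R, P2 plays B after L and B after R; Payoff (5, 4)

Work:
Backward induction:
After L: P2 chooses B → P1 gets 1
After R: P2 chooses B → P1 gets 5
P1 chooses R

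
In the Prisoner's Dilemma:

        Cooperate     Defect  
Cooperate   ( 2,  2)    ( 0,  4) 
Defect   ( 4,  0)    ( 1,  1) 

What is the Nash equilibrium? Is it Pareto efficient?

(Defect, Defect) is NE; not Pareto efficient

Work:
Defect dominates Cooperate for both players:
If P2 cooperates: Defect (4) > Cooperate (2)
If P2 defects: Defect (1) > Cooperate (0)
NE: (Defect, Defect) with payoff (1, 1)
But (Cooperate, Cooperate) = (2, 2) Pareto dominates (1, 1)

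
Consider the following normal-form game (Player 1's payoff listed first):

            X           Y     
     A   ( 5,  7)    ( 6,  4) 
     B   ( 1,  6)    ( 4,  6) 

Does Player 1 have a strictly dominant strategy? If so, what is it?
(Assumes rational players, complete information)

Yes, Player 1's strictly dominant strategy is A

Work:
A strategy strictly dominates another if it gives a strictly higher payoff against every opponent action. Compare each pair of P1's strategies column-by-column:
  A vs B: [5 vs 1, 6 vs 4] → A strictly dominates B
  B vs A: [1 vs 5, 4 vs 6] → B does not strictly dominate A (column X: 1 ≤ 5)
A strictly dominates every other strategy → strictly dominant.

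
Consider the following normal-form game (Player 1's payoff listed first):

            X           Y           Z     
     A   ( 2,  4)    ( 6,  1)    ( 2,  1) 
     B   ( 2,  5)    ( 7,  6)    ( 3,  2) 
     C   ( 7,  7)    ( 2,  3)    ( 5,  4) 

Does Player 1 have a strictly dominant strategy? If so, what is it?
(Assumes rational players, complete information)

No strictly dominant strategy exists for Player 1

Work:
A strategy strictly dominates another if it gives a strictly higher payoff against every opponent action. Compare each pair of P1's strategies column-by-column:
  A vs B: [2 vs 2, 6 vs 7, 2 vs 3] → A does not strictly dominate B (column X: 2 ≤ 2)
  A vs C: [2 vs 7, 6 vs 2, 2 vs 5] → A does not strictly dominate C (column X: 2 ≤ 7)
  B vs A: [2 vs 2, 7 vs 6, 3 vs 2] → B does not strictly dominate A (column X: 2 ≤ 2)
  B vs C: [2 vs 7, 7 vs 2, 3 vs 5] → B does not strictly dominate C (column X: 2 ≤ 7)
  C vs A: [7 vs 2, 2 vs 6, 5 vs 2] → C does not strictly dominate A (column Y: 2 ≤ 6)
  C vs B: [7 vs 2, 2 vs 7, 5 vs 3] → C does not strictly dominate B (column Y: 2 ≤ 7)
No single strategy strictly dominates all others → no strictly dominant strategy.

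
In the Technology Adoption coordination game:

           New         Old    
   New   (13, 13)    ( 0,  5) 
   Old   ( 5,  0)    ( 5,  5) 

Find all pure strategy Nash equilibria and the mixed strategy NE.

Pure NE: (New, New) and (Old, Old); Mixed NE: p = 0.3846, q = 0.3846

Work:
Check pure NE:
(New, New): (13, 13) - no unilateral deviation beneficial
(Old, Old): (5, 5) - no unilateral deviation beneficial
Mixed NE: P1 plays New with p = 0.3846, P2 plays New with q = 0.3846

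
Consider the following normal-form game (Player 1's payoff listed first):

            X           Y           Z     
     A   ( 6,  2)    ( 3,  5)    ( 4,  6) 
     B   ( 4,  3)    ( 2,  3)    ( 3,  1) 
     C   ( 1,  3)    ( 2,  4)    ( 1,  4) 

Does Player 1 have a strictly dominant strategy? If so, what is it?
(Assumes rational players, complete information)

Yes, Player 1's strictly dominant strategy is A

Work:
A strategy strictly dominates another if it gives a strictly higher payoff against every opponent action. Compare each pair of P1's strategies column-by-column:
  A vs B: [6 vs 4, 3 vs 2, 4 vs 3] → A strictly dominates B
  A vs C: [6 vs 1, 3 vs 2, 4 vs 1] → A strictly dominates C
  B vs A: [4 vs 6, 2 vs 3, 3 vs 4] → B does not strictly dominate A (column X: 4 ≤ 6)
  B vs C: [4 vs 1, 2 vs 2, 3 vs 1] → B does not strictly dominate C (column Y: 2 ≤ 2)
  C vs A: [1 vs 6, 2 vs 3, 1 vs 4] → C does not strictly dominate A (column X: 1 ≤ 6)
  C vs B: [1 vs 4, 2 vs 2, 1 vs 3] → C does not strictly dominate B (column X: 1 ≤ 4)
A strictly dominates every other strategy → strictly dominant.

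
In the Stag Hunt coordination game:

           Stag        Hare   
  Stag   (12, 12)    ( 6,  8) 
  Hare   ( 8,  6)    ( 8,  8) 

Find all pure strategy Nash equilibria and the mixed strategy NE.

Pure NE: (Stag, Stag) and (Hare, Hare); Mixed NE: p = 0.3333, q = 0.3333

Work:
Check pure NE:
(Stag, Stag): (12, 12) - no unilateral deviation beneficial
(Hare, Hare): (8, 8) - no unilateral deviation beneficial
Mixed NE: P1 plays Stag with p = 0.3333, P2 plays Stag with q = 0.3333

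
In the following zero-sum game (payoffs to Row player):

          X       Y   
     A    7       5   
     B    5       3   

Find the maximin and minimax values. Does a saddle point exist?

Maximin = 5, Minimax = 5, Saddle: True

Work:
Row minimums: [5, 3] → maximin = 5
Column maximums: [7, 5] → minimax = 5
Saddle point exists! Game value = 5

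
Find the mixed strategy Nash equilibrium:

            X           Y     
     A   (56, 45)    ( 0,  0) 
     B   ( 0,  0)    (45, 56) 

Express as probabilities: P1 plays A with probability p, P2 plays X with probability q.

p = 0.5545, q = 0.4455

Work:
Find probabilities that make opponent indifferent:
P2 chooses q to make P1 indifferent between A and B
P1 chooses p to make P2 indifferent between X and Y
Mixed NE: P1 plays (A: 0.5545, B: 0.4455), P2 plays (X: 0.4455, Y: 0.5545)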